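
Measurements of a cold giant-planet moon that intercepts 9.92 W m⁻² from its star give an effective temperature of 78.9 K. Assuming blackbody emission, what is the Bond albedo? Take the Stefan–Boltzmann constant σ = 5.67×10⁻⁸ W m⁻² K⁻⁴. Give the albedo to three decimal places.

Rearranging the radiative balance, α = 1 − 4σT⁴/S.
σT⁴ = 2.197 W m⁻², so 4σT⁴ = 8.789 W m⁻².
Hence α = 1 − 8.789/9.920 = 0.1140.

0.114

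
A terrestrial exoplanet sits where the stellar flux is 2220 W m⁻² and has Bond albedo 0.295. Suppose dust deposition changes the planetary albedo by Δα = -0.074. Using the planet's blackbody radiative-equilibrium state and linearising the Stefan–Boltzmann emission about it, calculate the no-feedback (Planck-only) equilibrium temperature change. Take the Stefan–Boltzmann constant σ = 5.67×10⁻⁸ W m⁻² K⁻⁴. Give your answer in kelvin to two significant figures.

7.6 K

Reference equilibrium: T_e = [S(1−α)/(4σ)]^(1/4) = 288.2 K.
The change in absorbed flux is Δ[S(1−α)/4] = −SΔα/4 = 41.07 W m⁻².
The Planck feedback parameter is 4σT_e³ = 5.430 W m⁻²/K.
Hence the no-feedback warming is ΔF/(4σT_e³) = 7.56 K.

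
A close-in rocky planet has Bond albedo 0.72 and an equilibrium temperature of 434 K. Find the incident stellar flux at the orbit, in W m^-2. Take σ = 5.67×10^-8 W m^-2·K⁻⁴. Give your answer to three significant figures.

Invert the energy balance for S: S = 4σT⁴/(1−α).
σT⁴ = 5.67×10⁻⁸·(434)⁴ = 2012 W m^-2.
S = 4·2012/0.28 = 28740 W m^-2.

28700 W m^-2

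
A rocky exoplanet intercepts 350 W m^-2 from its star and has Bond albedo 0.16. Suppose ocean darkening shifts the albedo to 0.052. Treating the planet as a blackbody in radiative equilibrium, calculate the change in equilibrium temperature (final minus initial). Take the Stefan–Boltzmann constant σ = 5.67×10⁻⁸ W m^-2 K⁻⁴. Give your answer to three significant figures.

5.83 K

Initial: T₁ = [S(1−0.16)/(4σ)]^(1/4) = 189.7 K.
Final:   T₂ = [S(1−0.052)/(4σ)]^(1/4) = 195.6 K.
Change: 195.6 − 189.7 = 5.825 K.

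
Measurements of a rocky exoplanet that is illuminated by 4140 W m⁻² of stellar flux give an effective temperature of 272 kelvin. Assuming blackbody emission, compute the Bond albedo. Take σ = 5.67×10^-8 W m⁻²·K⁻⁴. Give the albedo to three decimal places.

Energy balance: S(1−α)/4 = σT⁴, so 1−α = 4σT⁴/S.
4σT⁴ = 4·5.67×10⁻⁸·(272)⁴ = 1241 W m⁻².
Hence α = 1 − 1241/4140 = 0.7001.

0.700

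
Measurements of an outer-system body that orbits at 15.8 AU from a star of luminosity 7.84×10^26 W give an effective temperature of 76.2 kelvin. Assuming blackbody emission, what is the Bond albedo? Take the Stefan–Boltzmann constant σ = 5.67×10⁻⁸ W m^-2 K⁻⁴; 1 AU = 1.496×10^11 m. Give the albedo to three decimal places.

0.315

Orbital distance: d = 15.8 AU = 2.364×10^12 m.
Flux at the orbit: S = L/(4πd²) = 7.84×10^26/(4π·(2.36×10^12)²) = 11.17 W m^-2.
From σT⁴ = S(1−α)/4 we invert for α: 1−α = 4σT⁴/S.
σT⁴ = 1.912 W m^-2, so 4σT⁴ = 7.647 W m^-2.
1−α = 7.647/11.17 = 0.6848, so α = 0.3152.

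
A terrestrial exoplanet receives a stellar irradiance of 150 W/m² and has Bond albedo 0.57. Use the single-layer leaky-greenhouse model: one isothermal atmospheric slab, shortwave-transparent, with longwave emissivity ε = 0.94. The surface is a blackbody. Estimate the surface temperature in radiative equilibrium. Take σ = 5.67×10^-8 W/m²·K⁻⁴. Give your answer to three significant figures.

152 K

The planet radiates to space at T_e = [S(1−α)/(4σ)]^(1/4) = 129.9 K.
Surface balance with a leaky layer gives σT_s⁴ = σT_e⁴·2/(2−ε), so T_s = T_e·[2/(2−0.94)]^(1/4) = 152.2 K.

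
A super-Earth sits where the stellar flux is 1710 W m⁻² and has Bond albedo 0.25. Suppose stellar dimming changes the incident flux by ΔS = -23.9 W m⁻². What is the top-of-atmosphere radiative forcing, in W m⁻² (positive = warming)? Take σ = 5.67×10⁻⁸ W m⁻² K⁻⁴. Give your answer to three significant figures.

-4.48 W m⁻²

Only a fraction (1−α) is absorbed and it's spread over 4πR², so ΔF = (1−α)ΔS/4 = -4.481 W m⁻².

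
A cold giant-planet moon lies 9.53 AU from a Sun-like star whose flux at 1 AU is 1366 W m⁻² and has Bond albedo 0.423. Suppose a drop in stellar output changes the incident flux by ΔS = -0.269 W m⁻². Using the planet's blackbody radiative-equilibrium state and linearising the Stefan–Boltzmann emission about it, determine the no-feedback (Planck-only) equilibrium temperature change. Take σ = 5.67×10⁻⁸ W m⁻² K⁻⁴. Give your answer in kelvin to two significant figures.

-0.35 K

By the inverse-square law, S = 1366/9.53² = 15.04 W m⁻².
Unperturbed T_e = [15.04·(1−0.423)/(4σ)]^¼ = 78.65 K.
Only a fraction (1−α) is absorbed and it's spread over 4πR², so ΔF = (1−α)ΔS/4 = -0.03880 W m⁻².
Planck response: λ_P = 4σT_e³ = 4·5.67×10⁻⁸·(78.65)³ = 0.1103 W m⁻²/K.
So ΔT₀ = -0.03880/0.1103 = -0.352 K.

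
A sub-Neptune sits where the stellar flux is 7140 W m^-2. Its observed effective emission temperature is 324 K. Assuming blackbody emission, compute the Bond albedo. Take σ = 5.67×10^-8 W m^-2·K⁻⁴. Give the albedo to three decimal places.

Rearranging the radiative balance, α = 1 − 4σT⁴/S.
σT⁴ = 624.8 W m^-2, so 4σT⁴ = 2499 W m^-2.
Hence α = 1 − 2499/7140 = 0.6500.

0.650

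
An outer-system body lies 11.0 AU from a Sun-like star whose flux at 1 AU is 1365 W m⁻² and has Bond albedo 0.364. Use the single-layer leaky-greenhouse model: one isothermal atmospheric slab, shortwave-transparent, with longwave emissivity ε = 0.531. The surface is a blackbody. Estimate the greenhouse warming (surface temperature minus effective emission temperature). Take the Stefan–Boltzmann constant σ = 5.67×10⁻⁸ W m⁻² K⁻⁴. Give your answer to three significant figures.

By the inverse-square law, S = 1365/11.0² = 11.28 W m⁻².
At the top of the atmosphere, σT_e⁴ = S(1−α)/4 = 1.794 W m⁻², giving T_e = 75.00 K.
Surface balance with a leaky layer gives σT_s⁴ = σT_e⁴·2/(2−ε), so T_s = T_e·[2/(2−0.531)]^(1/4) = 81.01 K.
Greenhouse warming: T_s − T_e = 6.014 K.

6.01 K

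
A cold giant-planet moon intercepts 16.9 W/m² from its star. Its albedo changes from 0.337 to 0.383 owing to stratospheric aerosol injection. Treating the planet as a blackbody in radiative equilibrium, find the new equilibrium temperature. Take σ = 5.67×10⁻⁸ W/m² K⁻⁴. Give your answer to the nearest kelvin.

New equilibrium: T₂ = [(1−0.383)·16.90/(4σ)]^(1/4) = 82.34 K.

82 kelvin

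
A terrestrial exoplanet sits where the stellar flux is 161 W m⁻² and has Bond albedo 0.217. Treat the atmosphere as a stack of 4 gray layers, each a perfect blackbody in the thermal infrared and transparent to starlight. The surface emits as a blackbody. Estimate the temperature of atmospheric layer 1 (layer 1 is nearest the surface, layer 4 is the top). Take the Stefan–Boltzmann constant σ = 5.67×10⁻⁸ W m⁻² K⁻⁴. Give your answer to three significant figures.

217 K

Top-of-atmosphere balance: σT_e⁴ = S(1−α)/4 = 31.52 W m⁻² → T_e = 153.5 K.
The net upward flux σT_e⁴ is constant between every pair of levels, so T_k⁴ = (N+1−k)T_e⁴.
T_1 = (4)^(1/4)·153.5 = 217.1 K.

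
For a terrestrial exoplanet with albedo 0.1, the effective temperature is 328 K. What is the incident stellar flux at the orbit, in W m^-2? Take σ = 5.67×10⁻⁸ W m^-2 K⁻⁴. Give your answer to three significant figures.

2920 W m^-2

From S(1−α)/4 = σT⁴: S = 4σT⁴/(1−α).
The emitted flux is σT⁴ = 656.3 W m^-2.
S = 4·656.3/0.9 = 2917 W m^-2.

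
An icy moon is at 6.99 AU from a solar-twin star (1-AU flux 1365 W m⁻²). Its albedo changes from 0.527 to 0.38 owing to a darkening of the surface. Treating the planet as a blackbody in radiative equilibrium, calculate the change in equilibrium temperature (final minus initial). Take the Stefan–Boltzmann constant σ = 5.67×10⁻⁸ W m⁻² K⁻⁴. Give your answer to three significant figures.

6.12 kelvin

Flux at the orbit: S = 1365/(6.99)² = 27.94 W m⁻².
Before: T₁ = [27.94·0.473/(4σ)]^(1/4) = 87.37 K.
Final:   T₂ = [S(1−0.38)/(4σ)]^(1/4) = 93.48 K.
ΔT = T₂ − T₁ = 6.115 K.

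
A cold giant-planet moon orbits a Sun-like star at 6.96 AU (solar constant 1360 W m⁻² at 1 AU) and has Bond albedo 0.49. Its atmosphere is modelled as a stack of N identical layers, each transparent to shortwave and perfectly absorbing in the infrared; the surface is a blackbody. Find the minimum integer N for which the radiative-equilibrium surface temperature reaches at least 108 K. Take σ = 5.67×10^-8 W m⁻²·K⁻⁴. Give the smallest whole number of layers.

Irradiance scales as 1/d², so S = 1360 W m⁻² × (1/6.96)² = 28.08 W m⁻².
Top-of-atmosphere balance: σT_e⁴ = S(1−α)/4 = 3.580 W m⁻² → T_e = 89.14 K.
T_s = (N+1)^(1/4)·T_e ≥ 108 K requires N+1 ≥ (T_s/T_e)⁴ = (108/89.14)⁴ = 2.155.
So N ≥ 1.155; the smallest integer is N = 2.

2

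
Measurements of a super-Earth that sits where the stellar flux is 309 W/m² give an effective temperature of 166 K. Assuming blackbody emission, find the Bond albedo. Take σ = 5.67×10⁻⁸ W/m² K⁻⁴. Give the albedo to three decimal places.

0.443

From σT⁴ = S(1−α)/4 we invert for α: 1−α = 4σT⁴/S.
4σT⁴ = 4·5.67×10⁻⁸·(166)⁴ = 172.2 W/m².
Hence α = 1 − 172.2/309.0 = 0.4427.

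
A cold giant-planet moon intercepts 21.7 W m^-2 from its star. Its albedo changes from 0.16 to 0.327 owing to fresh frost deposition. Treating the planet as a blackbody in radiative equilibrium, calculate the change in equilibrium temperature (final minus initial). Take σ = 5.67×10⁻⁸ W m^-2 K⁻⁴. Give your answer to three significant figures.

-5.10 K

Before: T₁ = [21.70·0.84/(4σ)]^(1/4) = 94.68 K.
Final:   T₂ = [S(1−0.327)/(4σ)]^(1/4) = 89.58 K.
ΔT = T₂ − T₁ = -5.104 K.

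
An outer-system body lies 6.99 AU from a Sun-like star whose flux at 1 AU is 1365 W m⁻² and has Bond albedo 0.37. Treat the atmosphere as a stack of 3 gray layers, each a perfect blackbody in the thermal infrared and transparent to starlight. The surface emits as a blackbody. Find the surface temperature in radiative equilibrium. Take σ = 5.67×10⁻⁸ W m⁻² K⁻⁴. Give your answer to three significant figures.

Flux at the orbit: S = 1365/(6.99)² = 27.94 W m⁻².
OLR = S(1−α)/4 = 4.400 W m⁻²; the top layer radiates at T_e = 93.86 K.
For an N-layer opaque stack, T_s⁴ = (N+1)T_e⁴, hence T_s = (4)^(1/4)×93.86 K = 132.7 K.

133 kelvin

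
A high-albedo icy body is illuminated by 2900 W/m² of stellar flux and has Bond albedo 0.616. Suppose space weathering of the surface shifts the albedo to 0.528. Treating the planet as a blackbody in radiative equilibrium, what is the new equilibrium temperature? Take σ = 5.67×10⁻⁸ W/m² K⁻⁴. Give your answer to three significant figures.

T₂ = [S(1−α₂)/(4σ)]^(1/4) = [2900·0.472/(4σ)]^(1/4) = 278.7 K.

279 K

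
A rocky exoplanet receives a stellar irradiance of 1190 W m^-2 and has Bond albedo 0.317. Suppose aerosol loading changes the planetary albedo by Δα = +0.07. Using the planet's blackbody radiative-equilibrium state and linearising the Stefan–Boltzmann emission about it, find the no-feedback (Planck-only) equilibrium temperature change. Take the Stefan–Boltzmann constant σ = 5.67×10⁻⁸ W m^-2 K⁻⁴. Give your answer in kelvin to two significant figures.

The baseline emission temperature is T_e = 244.7 K.
TOA radiative forcing: ΔF = −S·Δα/4 = −1190·(+0.07)/4 = -20.83 W m^-2.
Planck response: λ_P = 4σT_e³ = 4·5.67×10⁻⁸·(244.7)³ = 3.322 W m^-2/K.
Hence the no-feedback warming is ΔF/(4σT_e³) = -6.27 K.

-6.3 K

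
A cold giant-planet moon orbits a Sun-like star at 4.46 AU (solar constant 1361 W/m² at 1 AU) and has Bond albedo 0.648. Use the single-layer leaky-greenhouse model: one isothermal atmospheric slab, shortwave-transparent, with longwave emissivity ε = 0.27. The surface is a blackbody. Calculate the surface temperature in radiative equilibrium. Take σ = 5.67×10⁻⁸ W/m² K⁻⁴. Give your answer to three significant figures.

105 K

Flux at the orbit: S = 1361/(4.46)² = 68.42 W/m².
At the top of the atmosphere, σT_e⁴ = S(1−α)/4 = 6.021 W/m², giving T_e = 101.5 K.
For a single slab of emissivity ε, T_s⁴ = 2T_e⁴/(2−ε); thus T_s = 101.5·(1.156)^(1/4) = 105.3 K.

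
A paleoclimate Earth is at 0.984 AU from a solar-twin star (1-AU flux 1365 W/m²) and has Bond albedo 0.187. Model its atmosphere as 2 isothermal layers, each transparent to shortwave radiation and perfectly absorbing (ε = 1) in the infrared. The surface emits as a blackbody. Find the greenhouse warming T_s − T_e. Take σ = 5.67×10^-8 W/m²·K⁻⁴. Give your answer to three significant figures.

Irradiance scales as 1/d², so S = 1365 W/m² × (1/0.984)² = 1410 W/m².
Top-of-atmosphere balance: σT_e⁴ = S(1−α)/4 = 286.5 W/m² → T_e = 266.6 K.
T_s = (N+1)^(1/4)·T_e = 350.9 K.
So the greenhouse effect raises the surface by 350.9 − 266.6 = 84.27 K.

84.3 K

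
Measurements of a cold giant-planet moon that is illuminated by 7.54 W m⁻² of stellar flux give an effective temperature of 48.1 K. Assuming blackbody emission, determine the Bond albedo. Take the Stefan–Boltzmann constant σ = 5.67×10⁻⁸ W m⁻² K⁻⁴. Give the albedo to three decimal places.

Energy balance: S(1−α)/4 = σT⁴, so 1−α = 4σT⁴/S.
4σT⁴ = 4·5.67×10⁻⁸·(48.1)⁴ = 1.214 W m⁻².
1−α = 1.214/7.540 = 0.1610, so α = 0.8390.

0.839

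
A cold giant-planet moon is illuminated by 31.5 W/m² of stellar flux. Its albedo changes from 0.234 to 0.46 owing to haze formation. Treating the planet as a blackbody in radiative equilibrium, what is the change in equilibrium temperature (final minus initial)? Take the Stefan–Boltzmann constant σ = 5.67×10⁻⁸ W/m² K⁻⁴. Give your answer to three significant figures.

Before: T₁ = [31.50·0.766/(4σ)]^(1/4) = 101.6 K.
After:  T₂ = [31.50·0.54/(4σ)]^(1/4) = 93.06 K.
Change: 93.06 − 101.6 = -8.500 K.

-8.50 K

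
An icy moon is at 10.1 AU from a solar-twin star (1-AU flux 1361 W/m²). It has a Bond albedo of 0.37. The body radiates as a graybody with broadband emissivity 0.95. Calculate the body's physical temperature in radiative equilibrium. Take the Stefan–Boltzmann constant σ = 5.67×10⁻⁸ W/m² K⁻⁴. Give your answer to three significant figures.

By the inverse-square law, S = 1361/10.1² = 13.34 W/m².
The planet absorbs (1−α)S over its disc πR² and re-emits over 4πR², so the mean absorbed flux is (1−0.37)·13.34/4 = 2.101 W/m².
Equating to εσT⁴ with ε = 0.95: T = (2.101/0.95σ)^(1/4) = 79.03 K.

79.0 K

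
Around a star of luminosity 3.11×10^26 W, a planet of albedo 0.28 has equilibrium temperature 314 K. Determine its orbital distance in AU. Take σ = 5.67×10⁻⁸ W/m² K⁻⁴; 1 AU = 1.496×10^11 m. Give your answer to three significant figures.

0.601 AU

Energy balance gives S = 4σT⁴/(1−α) = 3062 W/m².
S = L/(4πd²) → d = √(L/4πS) = √(3.11×10^26/(4π·3062)) = 8.990×10^10 m = 0.6009 AU.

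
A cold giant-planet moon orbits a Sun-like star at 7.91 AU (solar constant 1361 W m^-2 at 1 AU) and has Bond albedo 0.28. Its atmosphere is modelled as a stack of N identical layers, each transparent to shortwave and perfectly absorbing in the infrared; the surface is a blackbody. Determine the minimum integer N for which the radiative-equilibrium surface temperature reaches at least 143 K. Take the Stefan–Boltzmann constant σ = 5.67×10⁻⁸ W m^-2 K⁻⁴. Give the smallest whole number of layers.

6

Irradiance scales as 1/d², so S = 1361 W m^-2 × (1/7.91)² = 21.75 W m^-2.
Top-of-atmosphere balance: σT_e⁴ = S(1−α)/4 = 3.915 W m^-2 → T_e = 91.16 K.
T_s = (N+1)^(1/4)·T_e ≥ 143 K requires N+1 ≥ (T_s/T_e)⁴ = (143/91.16)⁴ = 6.055.
The minimum whole number is N = 6.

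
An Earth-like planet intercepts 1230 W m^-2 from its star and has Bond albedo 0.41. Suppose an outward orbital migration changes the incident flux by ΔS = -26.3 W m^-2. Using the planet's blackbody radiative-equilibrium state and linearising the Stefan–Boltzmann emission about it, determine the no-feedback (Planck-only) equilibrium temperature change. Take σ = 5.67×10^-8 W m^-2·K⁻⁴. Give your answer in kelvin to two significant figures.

Unperturbed T_e = [1230·(1−0.41)/(4σ)]^¼ = 237.8 K.
Only a fraction (1−α) is absorbed and it's spread over 4πR², so ΔF = (1−α)ΔS/4 = -3.879 W m^-2.
Linearising σT⁴ gives d(σT⁴)/dT = 4σT_e³ = 3.051 W m^-2 per K.
So ΔT₀ = -3.879/3.051 = -1.27 K.

-1.3 kelvin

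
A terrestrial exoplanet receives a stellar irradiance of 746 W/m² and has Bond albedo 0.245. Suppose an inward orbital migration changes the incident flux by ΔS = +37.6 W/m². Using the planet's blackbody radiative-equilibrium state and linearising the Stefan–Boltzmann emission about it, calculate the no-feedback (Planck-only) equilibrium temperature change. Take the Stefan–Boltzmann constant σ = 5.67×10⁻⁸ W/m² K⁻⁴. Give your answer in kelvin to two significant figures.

2.8 K

Unperturbed T_e = [746.0·(1−0.245)/(4σ)]^¼ = 223.2 K.
Only a fraction (1−α) is absorbed and it's spread over 4πR², so ΔF = (1−α)ΔS/4 = 7.097 W/m².
Planck response: λ_P = 4σT_e³ = 4·5.67×10⁻⁸·(223.2)³ = 2.523 W/m²/K.
So ΔT₀ = 7.097/2.523 = 2.81 K.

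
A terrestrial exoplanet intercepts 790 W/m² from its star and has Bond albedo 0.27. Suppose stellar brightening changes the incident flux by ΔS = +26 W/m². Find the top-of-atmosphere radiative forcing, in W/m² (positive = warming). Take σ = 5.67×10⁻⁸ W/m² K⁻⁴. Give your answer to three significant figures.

ΔF = Δ[S(1−α)]/4 = (1−0.27)·+26/4 = 4.745 W/m².

4.75 W/m²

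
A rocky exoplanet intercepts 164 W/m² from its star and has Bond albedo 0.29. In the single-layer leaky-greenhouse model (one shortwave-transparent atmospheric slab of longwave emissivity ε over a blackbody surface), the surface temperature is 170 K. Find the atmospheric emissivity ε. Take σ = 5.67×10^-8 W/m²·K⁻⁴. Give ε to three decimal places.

First, T_e = [164.0·(1−0.29)/(4σ)]^(1/4) = 150.5 K.
T_s⁴ = T_e⁴·2/(2−ε) → ε = 2 − 2(T_e/T_s)⁴ = 2 − 2·(150.5/170)⁴ = 0.7706.

0.771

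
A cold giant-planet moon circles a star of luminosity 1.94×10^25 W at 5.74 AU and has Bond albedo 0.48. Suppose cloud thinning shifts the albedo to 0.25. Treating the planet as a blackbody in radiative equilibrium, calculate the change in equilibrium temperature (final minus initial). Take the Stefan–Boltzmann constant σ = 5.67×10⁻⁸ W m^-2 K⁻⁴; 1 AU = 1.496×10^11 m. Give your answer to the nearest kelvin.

Orbital distance: d = 5.74 AU = 8.587×10^11 m.
Flux at the orbit: S = L/(4πd²) = 1.94×10^25/(4π·(8.59×10^11)²) = 2.094 W m^-2.
Before: T₁ = [2.094·0.52/(4σ)]^(1/4) = 46.81 K.
After:  T₂ = [2.094·0.75/(4σ)]^(1/4) = 51.30 K.
Change: 51.30 − 46.81 = 4.488 K.

4 K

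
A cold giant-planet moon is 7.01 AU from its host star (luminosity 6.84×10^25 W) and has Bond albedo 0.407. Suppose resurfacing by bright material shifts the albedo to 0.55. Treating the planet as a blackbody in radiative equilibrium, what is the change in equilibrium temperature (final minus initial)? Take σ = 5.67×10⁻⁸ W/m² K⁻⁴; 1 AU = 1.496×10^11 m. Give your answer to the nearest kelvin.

-4 K

d = 7.01 × 1.496×10^11 m = 1.049×10^12 m.
Spreading L over a sphere of radius d: S = 6.84×10^25/(4π·1.05×10^12²) = 4.949 W/m².
Initial: T₁ = [S(1−0.407)/(4σ)]^(1/4) = 59.98 K.
After:  T₂ = [4.949·0.45/(4σ)]^(1/4) = 55.98 K.
ΔT = T₂ − T₁ = -3.998 K.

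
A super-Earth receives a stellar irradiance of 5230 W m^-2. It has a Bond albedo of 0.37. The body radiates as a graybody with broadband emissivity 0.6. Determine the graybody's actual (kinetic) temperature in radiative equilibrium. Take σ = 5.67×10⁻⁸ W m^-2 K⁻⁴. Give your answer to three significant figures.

The planet absorbs (1−α)S over its disc πR² and re-emits over 4πR², so the mean absorbed flux is (1−0.37)·5230/4 = 823.7 W m^-2.
Radiative balance εσT⁴ = 823.7 gives T = [823.7/(0.6·σ)]^(1/4) = 394.5 K.

394 K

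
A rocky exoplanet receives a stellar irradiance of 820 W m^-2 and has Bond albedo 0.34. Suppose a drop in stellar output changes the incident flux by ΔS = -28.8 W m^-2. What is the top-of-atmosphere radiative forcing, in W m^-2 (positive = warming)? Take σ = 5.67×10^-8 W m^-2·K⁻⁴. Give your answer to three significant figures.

Only a fraction (1−α) is absorbed and it's spread over 4πR², so ΔF = (1−α)ΔS/4 = -4.752 W m^-2.

-4.75 W m^-2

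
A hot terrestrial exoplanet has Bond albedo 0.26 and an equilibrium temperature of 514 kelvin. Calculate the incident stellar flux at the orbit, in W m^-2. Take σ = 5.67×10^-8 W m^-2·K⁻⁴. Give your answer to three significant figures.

Invert the energy balance for S: S = 4σT⁴/(1−α).
σT⁴ = 5.67×10⁻⁸·(514)⁴ = 3958 W m^-2.
So S = 4×3958/(1−0.26) = 21390 W m^-2.

21400 W m^-2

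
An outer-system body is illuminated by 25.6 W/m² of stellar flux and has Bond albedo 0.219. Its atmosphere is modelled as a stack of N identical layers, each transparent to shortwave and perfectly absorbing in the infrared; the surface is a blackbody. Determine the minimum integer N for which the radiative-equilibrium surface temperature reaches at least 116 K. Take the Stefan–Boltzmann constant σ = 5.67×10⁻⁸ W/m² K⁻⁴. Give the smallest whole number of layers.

The effective emission temperature is T_e = [S(1−α)/(4σ)]^¼ = 96.90 K.
Since T_s⁴ = (N+1)T_e⁴, we need N ≥ (T_s/T_e)⁴ − 1 = 1.054.
Rounding up, N = 2.

2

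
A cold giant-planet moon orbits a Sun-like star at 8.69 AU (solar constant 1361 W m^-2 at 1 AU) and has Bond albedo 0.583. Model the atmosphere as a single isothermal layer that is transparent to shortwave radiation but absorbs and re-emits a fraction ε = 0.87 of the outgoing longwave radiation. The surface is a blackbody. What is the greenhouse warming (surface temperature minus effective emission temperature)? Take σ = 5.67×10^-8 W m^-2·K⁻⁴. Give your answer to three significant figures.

Flux at the orbit: S = 1361/(8.69)² = 18.02 W m^-2.
The planet radiates to space at T_e = [S(1−α)/(4σ)]^(1/4) = 75.87 K.
For a single slab of emissivity ε, T_s⁴ = 2T_e⁴/(2−ε); thus T_s = 75.87·(1.77)^(1/4) = 87.51 K.
T_s − T_e = 87.51 − 75.87 = 11.64 K.

11.6 kelvin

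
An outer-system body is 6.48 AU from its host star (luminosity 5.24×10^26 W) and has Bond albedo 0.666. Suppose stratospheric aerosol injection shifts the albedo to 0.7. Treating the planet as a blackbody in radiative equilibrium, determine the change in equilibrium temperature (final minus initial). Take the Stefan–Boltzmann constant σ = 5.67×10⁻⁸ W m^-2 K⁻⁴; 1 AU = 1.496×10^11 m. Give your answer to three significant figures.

Orbital distance: d = 6.48 AU = 9.694×10^11 m.
S = L/(4πd²) = 44.37 W m^-2.
With α = 0.666, T₁ = 89.91 K.
After:  T₂ = [44.37·0.3/(4σ)]^(1/4) = 87.53 K.
Change: 87.53 − 89.91 = -2.381 K.

-2.38 K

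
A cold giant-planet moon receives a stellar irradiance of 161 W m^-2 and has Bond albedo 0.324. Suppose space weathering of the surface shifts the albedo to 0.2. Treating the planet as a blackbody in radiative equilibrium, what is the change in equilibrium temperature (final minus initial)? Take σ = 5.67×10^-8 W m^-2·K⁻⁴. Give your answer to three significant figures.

Before: T₁ = [161.0·0.676/(4σ)]^(1/4) = 148.0 K.
With α = 0.2, T₂ = 154.4 K.
ΔT = T₂ − T₁ = 6.365 K.

6.36 K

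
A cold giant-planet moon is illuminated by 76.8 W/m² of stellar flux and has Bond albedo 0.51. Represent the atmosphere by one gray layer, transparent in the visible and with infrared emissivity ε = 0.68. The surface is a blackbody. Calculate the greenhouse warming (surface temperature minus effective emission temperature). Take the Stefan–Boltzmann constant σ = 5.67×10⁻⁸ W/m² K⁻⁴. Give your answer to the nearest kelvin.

12 K

The planet radiates to space at T_e = [S(1−α)/(4σ)]^(1/4) = 113.5 K.
For a single slab of emissivity ε, T_s⁴ = 2T_e⁴/(2−ε); thus T_s = 113.5·(1.515)^(1/4) = 125.9 K.
The atmosphere warms the surface by 12.42 K.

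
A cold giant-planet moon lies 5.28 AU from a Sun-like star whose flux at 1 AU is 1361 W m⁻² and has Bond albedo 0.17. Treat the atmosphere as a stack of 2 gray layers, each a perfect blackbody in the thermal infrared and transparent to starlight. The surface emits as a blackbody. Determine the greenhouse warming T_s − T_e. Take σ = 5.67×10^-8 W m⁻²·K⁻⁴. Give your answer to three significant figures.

36.5 K

Flux at the orbit: S = 1361/(5.28)² = 48.82 W m⁻².
OLR = S(1−α)/4 = 10.13 W m⁻²; the top layer radiates at T_e = 115.6 K.
Surface: T_s = (3)^¼·T_e = 152.2 K.
Warming: T_s − T_e = 36.54 K.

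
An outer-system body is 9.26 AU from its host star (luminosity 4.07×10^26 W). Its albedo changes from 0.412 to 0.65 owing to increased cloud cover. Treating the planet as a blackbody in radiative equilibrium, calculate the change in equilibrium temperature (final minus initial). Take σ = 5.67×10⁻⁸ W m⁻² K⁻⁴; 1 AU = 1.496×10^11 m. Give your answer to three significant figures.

d = 9.26 × 1.496×10^11 m = 1.385×10^12 m.
S = L/(4πd²) = 16.88 W m⁻².
With α = 0.412, T₁ = 81.33 K.
With α = 0.65, T₂ = 71.44 K.
ΔT = T₂ − T₁ = -9.893 K.

-9.89 K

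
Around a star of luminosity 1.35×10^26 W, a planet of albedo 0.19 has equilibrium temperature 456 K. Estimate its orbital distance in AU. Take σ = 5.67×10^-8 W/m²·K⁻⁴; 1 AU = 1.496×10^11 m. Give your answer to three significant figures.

Energy balance gives S = 4σT⁴/(1−α) = 12110 W/m².
From L = 4πd²S, d = √(1.35×10^26/(4π·12110)) = 2.979×10^10 m = 0.1991 AU.

0.199 AU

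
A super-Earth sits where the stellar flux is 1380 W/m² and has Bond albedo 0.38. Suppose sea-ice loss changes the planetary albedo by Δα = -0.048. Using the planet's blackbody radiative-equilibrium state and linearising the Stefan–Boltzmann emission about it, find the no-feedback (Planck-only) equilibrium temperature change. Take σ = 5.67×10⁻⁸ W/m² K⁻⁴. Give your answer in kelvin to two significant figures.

4.8 K

Reference equilibrium: T_e = [S(1−α)/(4σ)]^(1/4) = 247.8 K.
The change in absorbed flux is Δ[S(1−α)/4] = −SΔα/4 = 16.56 W/m².
The Planck feedback parameter is 4σT_e³ = 3.452 W/m²/K.
ΔT₀ = ΔF/λ_P = 16.56/3.452 = 4.80 K.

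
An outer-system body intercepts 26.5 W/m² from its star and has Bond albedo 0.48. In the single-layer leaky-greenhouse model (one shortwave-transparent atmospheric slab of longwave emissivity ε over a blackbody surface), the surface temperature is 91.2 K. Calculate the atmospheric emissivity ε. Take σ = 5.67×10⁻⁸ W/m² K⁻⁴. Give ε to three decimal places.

0.243

Effective temperature: T_e = [S(1−α)/(4σ)]^(1/4) = 88.29 K.
Inverting T_s⁴ = 2T_e⁴/(2−ε): (T_e/T_s)⁴ = 0.8783, so ε = 2(1 − 0.8783) = 0.2435.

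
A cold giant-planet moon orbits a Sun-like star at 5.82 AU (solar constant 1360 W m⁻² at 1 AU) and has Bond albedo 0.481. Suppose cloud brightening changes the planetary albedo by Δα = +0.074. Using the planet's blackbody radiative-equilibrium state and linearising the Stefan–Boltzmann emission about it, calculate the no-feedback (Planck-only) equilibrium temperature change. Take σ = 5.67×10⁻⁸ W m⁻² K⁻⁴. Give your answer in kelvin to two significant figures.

Irradiance scales as 1/d², so S = 1360 W m⁻² × (1/5.82)² = 40.15 W m⁻².
The baseline emission temperature is T_e = 97.90 K.
TOA radiative forcing: ΔF = −S·Δα/4 = −40.15·(+0.074)/4 = -0.7428 W m⁻².
Planck response: λ_P = 4σT_e³ = 4·5.67×10⁻⁸·(97.90)³ = 0.2128 W m⁻²/K.
ΔT₀ = ΔF/λ_P = -0.7428/0.2128 = -3.49 K.

-3.5 K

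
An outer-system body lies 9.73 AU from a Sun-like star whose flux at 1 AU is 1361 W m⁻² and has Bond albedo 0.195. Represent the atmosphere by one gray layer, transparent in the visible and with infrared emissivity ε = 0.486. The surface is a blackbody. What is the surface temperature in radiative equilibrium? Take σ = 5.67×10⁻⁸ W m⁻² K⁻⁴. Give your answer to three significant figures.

90.6 K

By the inverse-square law, S = 1361/9.73² = 14.38 W m⁻².
The planet radiates to space at T_e = [S(1−α)/(4σ)]^(1/4) = 84.52 K.
For a single slab of emissivity ε, T_s⁴ = 2T_e⁴/(2−ε); thus T_s = 84.52·(1.321)^(1/4) = 90.61 K.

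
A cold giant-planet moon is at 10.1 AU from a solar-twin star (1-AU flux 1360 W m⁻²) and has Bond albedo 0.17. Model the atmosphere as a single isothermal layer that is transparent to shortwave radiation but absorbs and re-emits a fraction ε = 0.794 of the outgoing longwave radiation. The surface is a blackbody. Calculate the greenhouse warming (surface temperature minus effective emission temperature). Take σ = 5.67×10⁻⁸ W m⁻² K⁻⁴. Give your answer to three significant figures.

By the inverse-square law, S = 1360/10.1² = 13.33 W m⁻².
The planet radiates to space at T_e = [S(1−α)/(4σ)]^(1/4) = 83.58 K.
The surface balance (absorbed SW + ε·downward IR = σT_s⁴) with T_a⁴ = T_s⁴/2 reduces to T_s = T_e·[2/(2−ε)]^¼ = 94.84 K.
T_s − T_e = 94.84 − 83.58 = 11.27 K.

11.3 kelvin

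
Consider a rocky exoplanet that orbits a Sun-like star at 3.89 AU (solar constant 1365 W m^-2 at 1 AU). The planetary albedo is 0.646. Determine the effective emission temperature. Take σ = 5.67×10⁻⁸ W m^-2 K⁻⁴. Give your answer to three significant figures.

Flux at the orbit: S = 1365/(3.89)² = 90.21 W m^-2.
The planet absorbs (1−α)S over its disc πR² and re-emits over 4πR², so the mean absorbed flux is (1−0.646)·90.21/4 = 7.983 W m^-2.
In equilibrium σT⁴ equals this, so T = 108.9 K.

109 K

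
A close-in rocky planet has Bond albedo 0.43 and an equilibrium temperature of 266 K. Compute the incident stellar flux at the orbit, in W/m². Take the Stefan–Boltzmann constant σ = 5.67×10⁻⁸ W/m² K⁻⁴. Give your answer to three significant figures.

Invert the energy balance for S: S = 4σT⁴/(1−α).
The emitted flux is σT⁴ = 283.9 W/m².
S = 4·283.9/0.57 = 1992 W/m².

1990 W/m²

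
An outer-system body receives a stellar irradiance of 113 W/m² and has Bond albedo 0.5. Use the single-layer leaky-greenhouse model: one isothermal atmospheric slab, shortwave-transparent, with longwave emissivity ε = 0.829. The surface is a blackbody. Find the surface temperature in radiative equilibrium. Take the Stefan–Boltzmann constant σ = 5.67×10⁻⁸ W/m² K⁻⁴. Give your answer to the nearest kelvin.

144 K

Effective emission temperature (TOA balance): σT_e⁴ = S(1−α)/4 = 14.12 W/m² → T_e = 125.6 K.
For a single slab of emissivity ε, T_s⁴ = 2T_e⁴/(2−ε); thus T_s = 125.6·(1.708)^(1/4) = 143.6 K.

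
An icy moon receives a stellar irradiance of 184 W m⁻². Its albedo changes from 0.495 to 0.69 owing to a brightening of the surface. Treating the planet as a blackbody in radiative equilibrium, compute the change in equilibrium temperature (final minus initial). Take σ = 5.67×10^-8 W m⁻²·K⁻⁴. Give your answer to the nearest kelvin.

-16 K

With α = 0.495, T₁ = 142.3 K.
After:  T₂ = [184.0·0.31/(4σ)]^(1/4) = 125.9 K.
Change: 125.9 − 142.3 = -16.34 K.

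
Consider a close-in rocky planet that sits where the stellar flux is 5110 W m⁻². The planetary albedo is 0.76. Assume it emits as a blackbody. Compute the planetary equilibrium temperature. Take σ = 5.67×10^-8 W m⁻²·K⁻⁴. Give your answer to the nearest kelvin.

271 K

Averaging over the sphere, the absorbed flux is S(1−α)/4 = 306.6 W m⁻².
Balancing against σT⁴: T = (306.6/5.67×10⁻⁸)^(1/4) = 271.2 K.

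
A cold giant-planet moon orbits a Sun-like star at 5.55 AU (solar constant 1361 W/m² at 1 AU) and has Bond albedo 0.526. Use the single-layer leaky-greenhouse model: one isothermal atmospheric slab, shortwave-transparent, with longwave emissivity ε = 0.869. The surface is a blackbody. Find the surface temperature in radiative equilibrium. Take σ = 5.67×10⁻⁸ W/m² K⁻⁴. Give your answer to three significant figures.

113 K

By the inverse-square law, S = 1361/5.55² = 44.18 W/m².
Effective emission temperature (TOA balance): σT_e⁴ = S(1−α)/4 = 5.236 W/m² → T_e = 98.03 K.
The surface balance (absorbed SW + ε·downward IR = σT_s⁴) with T_a⁴ = T_s⁴/2 reduces to T_s = T_e·[2/(2−ε)]^¼ = 113.0 K.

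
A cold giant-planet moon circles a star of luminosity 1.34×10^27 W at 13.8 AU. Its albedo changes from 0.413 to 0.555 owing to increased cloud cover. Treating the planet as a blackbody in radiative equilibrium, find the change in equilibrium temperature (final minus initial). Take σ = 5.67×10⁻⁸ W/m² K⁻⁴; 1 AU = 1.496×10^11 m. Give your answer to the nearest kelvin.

Orbital distance: d = 13.8 AU = 2.064×10^12 m.
Flux at the orbit: S = L/(4πd²) = 1.34×10^27/(4π·(2.06×10^12)²) = 25.02 W/m².
Before: T₁ = [25.02·0.587/(4σ)]^(1/4) = 89.71 K.
After:  T₂ = [25.02·0.445/(4σ)]^(1/4) = 83.70 K.
ΔT = T₂ − T₁ = -6.001 K.

-6 K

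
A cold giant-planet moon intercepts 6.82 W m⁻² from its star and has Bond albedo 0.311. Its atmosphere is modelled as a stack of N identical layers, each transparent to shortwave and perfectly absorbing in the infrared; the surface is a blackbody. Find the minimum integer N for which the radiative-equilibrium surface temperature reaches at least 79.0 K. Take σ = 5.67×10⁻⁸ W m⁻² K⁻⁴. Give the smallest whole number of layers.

1

The effective emission temperature is T_e = [S(1−α)/(4σ)]^¼ = 67.47 K.
T_s = (N+1)^(1/4)·T_e ≥ 79.0 K requires N+1 ≥ (T_s/T_e)⁴ = (79.0/67.47)⁴ = 1.880.
The minimum whole number is N = 1.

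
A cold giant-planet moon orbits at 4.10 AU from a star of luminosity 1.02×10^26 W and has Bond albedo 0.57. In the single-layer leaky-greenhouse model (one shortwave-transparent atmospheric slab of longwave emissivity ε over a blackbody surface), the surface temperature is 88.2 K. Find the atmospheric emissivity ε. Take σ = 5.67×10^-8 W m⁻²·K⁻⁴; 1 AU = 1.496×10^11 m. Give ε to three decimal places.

d = 4.10 × 1.496×10^11 m = 6.134×10^11 m.
Spreading L over a sphere of radius d: S = 1.02×10^26/(4π·6.13×10^11²) = 21.58 W m⁻².
Effective temperature: T_e = [S(1−α)/(4σ)]^(1/4) = 79.97 K.
T_s⁴ = T_e⁴·2/(2−ε) → ε = 2 − 2(T_e/T_s)⁴ = 2 − 2·(79.97/88.2)⁴ = 0.6481.

0.648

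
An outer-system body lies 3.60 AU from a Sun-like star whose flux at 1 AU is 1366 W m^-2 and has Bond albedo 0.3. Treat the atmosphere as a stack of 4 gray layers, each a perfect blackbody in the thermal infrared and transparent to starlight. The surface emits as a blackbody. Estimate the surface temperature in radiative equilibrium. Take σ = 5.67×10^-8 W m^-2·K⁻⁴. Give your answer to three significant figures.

201 K

By the inverse-square law, S = 1366/3.60² = 105.4 W m^-2.
OLR = S(1−α)/4 = 18.45 W m^-2; the top layer radiates at T_e = 134.3 K.
Layer-by-layer balance gives σT_s⁴ = (N+1)σT_e⁴, so T_s = 5^¼·134.3 = 200.8 K.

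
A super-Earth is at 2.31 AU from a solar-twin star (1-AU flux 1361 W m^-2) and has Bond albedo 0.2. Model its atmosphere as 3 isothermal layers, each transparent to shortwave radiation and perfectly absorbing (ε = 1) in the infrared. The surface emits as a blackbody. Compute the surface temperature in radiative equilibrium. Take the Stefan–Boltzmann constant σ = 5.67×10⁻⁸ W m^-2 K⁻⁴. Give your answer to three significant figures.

By the inverse-square law, S = 1361/2.31² = 255.1 W m^-2.
OLR = S(1−α)/4 = 51.01 W m^-2; the top layer radiates at T_e = 173.2 K.
Layer-by-layer balance gives σT_s⁴ = (N+1)σT_e⁴, so T_s = 4^¼·173.2 = 244.9 K.

245 kelvin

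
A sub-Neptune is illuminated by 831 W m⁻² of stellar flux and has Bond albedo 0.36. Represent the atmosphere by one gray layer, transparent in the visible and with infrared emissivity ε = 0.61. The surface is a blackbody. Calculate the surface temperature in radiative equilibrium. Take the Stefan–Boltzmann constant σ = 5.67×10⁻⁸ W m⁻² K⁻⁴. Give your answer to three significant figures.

241 kelvin

Effective emission temperature (TOA balance): σT_e⁴ = S(1−α)/4 = 133.0 W m⁻² → T_e = 220.1 K.
Surface balance with a leaky layer gives σT_s⁴ = σT_e⁴·2/(2−ε), so T_s = T_e·[2/(2−0.61)]^(1/4) = 241.0 K.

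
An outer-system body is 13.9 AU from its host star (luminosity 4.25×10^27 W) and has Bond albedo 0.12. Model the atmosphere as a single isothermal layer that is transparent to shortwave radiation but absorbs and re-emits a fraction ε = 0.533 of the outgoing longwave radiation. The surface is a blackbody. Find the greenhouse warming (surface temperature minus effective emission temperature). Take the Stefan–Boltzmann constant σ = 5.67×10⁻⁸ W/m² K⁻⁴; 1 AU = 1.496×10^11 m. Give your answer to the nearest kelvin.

Orbital distance: d = 13.9 AU = 2.079×10^12 m.
Flux at the orbit: S = L/(4πd²) = 4.25×10^27/(4π·(2.08×10^12)²) = 78.21 W/m².
At the top of the atmosphere, σT_e⁴ = S(1−α)/4 = 17.21 W/m², giving T_e = 132.0 K.
Surface balance with a leaky layer gives σT_s⁴ = σT_e⁴·2/(2−ε), so T_s = T_e·[2/(2−0.533)]^(1/4) = 142.6 K.
T_s − T_e = 142.6 − 132.0 = 10.63 K.

11 K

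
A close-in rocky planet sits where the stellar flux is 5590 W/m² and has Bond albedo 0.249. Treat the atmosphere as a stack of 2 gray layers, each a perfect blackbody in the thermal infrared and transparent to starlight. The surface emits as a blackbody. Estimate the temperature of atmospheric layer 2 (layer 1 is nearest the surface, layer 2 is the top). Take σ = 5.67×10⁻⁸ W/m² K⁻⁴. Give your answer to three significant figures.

369 K

Top-of-atmosphere balance: σT_e⁴ = S(1−α)/4 = 1050 W/m² → T_e = 368.9 K.
Each opaque layer satisfies 2T_j⁴ = T_{j−1}⁴ + T_{j+1}⁴, giving T_k⁴ = (N+1−k)T_e⁴.
T_2 = (1)^(1/4)·368.9 = 368.9 K.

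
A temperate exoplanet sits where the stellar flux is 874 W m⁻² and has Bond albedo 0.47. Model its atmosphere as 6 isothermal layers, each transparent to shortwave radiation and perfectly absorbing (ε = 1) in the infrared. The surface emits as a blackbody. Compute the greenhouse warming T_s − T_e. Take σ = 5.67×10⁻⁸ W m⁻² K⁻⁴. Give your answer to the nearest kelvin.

The effective emission temperature is T_e = [S(1−α)/(4σ)]^¼ = 212.6 K.
Surface: T_s = (7)^¼·T_e = 345.8 K.
Warming: T_s − T_e = 133.2 K.

133 K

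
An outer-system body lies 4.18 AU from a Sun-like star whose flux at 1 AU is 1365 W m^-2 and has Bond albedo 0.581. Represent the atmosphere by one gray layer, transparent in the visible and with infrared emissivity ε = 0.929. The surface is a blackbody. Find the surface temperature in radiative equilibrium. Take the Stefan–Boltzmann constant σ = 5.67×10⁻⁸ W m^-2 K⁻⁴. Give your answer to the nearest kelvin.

Flux at the orbit: S = 1365/(4.18)² = 78.12 W m^-2.
The planet radiates to space at T_e = [S(1−α)/(4σ)]^(1/4) = 109.6 K.
Surface balance with a leaky layer gives σT_s⁴ = σT_e⁴·2/(2−ε), so T_s = T_e·[2/(2−0.929)]^(1/4) = 128.1 K.

128 K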